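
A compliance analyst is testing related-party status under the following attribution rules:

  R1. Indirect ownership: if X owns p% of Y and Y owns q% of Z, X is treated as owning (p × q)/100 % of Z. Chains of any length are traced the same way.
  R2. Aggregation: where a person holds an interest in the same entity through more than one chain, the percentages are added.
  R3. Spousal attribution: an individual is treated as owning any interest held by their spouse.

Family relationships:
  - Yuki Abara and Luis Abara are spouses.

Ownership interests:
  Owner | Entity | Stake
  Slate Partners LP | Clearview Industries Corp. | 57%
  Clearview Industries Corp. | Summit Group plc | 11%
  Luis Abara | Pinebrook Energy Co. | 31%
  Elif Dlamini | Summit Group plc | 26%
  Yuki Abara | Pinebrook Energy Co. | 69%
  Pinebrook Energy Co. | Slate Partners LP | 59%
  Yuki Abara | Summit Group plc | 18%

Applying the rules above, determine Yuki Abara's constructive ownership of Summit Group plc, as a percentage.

21.6993%

By spousal attribution (R3), Yuki Abara is treated as also owning Luis Abara's interest in Pinebrook Energy Co, giving 69% + 31% = 100%.
Chain via Pinebrook Energy Co. → Slate Partners LP → Clearview Industries Corp. (R1): 100% × 59% × 57% × 11% = 3.6993% of Summit Group plc.
Direct interest in Summit Group plc: 18%.
Aggregating (R2): 3.6993% + 18% = 21.6993%.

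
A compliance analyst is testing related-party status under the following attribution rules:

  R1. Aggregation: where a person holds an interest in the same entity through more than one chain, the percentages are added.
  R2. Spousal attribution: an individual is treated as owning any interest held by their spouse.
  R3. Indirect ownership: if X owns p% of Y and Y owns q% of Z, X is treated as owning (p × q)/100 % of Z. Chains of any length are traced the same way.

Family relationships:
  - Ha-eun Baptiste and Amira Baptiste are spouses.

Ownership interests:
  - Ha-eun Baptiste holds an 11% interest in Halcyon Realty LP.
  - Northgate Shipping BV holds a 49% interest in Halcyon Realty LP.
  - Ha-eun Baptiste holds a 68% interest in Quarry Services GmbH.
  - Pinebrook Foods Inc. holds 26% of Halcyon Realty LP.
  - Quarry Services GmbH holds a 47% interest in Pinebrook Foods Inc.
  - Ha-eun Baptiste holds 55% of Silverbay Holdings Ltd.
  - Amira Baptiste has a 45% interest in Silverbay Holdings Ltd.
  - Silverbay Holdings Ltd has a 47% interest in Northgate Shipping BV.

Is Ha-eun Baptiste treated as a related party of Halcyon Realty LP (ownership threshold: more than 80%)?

No

By spousal attribution (R2), Ha-eun Baptiste is treated as also owning Amira Baptiste's interest in Silverbay Holdings Ltd, giving 55% + 45% = 100%.
Chain via Silverbay Holdings Ltd → Northgate Shipping BV (R3): 100% × 47% × 49% = 23.03% of Halcyon Realty LP.
Chain via Quarry Services GmbH → Pinebrook Foods Inc. (R3): 68% × 47% × 26% = 8.3096% of Halcyon Realty LP.
Direct interest in Halcyon Realty LP: 11%.
Aggregating (R1): 23.03% + 8.3096% + 11% = 42.3396%.
42.3396% does not exceed the 80% threshold, so Ha-eun is not a related party to Halcyon Realty LP.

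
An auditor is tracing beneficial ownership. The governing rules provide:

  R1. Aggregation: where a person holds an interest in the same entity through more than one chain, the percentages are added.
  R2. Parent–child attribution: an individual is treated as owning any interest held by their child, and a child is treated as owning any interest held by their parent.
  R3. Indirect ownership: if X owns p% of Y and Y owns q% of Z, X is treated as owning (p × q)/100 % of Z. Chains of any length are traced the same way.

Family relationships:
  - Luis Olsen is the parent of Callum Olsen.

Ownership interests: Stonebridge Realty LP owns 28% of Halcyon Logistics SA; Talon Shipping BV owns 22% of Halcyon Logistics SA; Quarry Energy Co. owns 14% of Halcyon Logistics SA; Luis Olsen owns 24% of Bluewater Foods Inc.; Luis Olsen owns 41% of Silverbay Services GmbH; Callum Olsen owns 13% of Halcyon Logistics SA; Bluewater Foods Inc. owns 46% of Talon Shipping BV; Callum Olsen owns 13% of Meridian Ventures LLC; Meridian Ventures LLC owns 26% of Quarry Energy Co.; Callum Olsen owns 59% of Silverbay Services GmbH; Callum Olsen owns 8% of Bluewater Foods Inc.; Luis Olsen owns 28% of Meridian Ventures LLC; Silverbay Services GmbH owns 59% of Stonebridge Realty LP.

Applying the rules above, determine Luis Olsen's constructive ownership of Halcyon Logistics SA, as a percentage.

By parent–child attribution (R2), Luis Olsen is treated as also owning Callum Olsen's interest in Silverbay Services GmbH, giving 41% + 59% = 100%.
By parent–child attribution (R2), Luis Olsen is treated as also owning Callum Olsen's interest in Bluewater Foods Inc, giving 24% + 8% = 32%.
By parent–child attribution (R2), Luis Olsen is treated as also owning Callum Olsen's interest in Meridian Ventures LLC, giving 28% + 13% = 41%.
By parent–child attribution (R2), Luis Olsen is treated as owning Callum Olsen's 13% interest in Halcyon Logistics SA.
Chain via Silverbay Services GmbH → Stonebridge Realty LP (R3): 100% × 59% × 28% = 16.52% of Halcyon Logistics SA.
Chain via Bluewater Foods Inc. → Talon Shipping BV (R3): 32% × 46% × 22% = 3.2384% of Halcyon Logistics SA.
Chain via Meridian Ventures LLC → Quarry Energy Co. (R3): 41% × 26% × 14% = 1.4924% of Halcyon Logistics SA.
Direct interest in Halcyon Logistics SA: 13%.
Aggregating (R1): 16.52% + 3.2384% + 1.4924% + 13% = 34.2508%.

34.2508%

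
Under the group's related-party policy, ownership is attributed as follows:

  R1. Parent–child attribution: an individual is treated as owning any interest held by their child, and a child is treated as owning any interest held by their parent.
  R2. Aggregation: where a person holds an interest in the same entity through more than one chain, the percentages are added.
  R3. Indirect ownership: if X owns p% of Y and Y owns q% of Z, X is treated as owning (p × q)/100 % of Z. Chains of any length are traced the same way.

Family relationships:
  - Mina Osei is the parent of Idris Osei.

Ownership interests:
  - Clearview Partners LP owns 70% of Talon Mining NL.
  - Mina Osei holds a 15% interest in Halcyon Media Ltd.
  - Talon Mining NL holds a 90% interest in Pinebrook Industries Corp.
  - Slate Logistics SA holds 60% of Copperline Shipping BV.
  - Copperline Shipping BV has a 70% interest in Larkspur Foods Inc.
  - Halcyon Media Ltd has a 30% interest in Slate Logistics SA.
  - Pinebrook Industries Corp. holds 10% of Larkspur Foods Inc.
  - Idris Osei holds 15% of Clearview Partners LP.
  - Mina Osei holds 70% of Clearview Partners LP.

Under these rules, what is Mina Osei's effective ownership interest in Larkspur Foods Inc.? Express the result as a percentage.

By parent–child attribution (R1), Mina Osei is treated as also owning Idris Osei's interest in Clearview Partners LP, giving 70% + 15% = 85%.
Chain via Clearview Partners LP → Talon Mining NL → Pinebrook Industries Corp. (R3): 85% × 70% × 90% × 10% = 5.355% of Larkspur Foods Inc.
Chain via Halcyon Media Ltd → Slate Logistics SA → Copperline Shipping BV (R3): 15% × 30% × 60% × 70% = 1.89% of Larkspur Foods Inc.
Aggregating (R2): 5.355% + 1.89% = 7.245%.

7.245%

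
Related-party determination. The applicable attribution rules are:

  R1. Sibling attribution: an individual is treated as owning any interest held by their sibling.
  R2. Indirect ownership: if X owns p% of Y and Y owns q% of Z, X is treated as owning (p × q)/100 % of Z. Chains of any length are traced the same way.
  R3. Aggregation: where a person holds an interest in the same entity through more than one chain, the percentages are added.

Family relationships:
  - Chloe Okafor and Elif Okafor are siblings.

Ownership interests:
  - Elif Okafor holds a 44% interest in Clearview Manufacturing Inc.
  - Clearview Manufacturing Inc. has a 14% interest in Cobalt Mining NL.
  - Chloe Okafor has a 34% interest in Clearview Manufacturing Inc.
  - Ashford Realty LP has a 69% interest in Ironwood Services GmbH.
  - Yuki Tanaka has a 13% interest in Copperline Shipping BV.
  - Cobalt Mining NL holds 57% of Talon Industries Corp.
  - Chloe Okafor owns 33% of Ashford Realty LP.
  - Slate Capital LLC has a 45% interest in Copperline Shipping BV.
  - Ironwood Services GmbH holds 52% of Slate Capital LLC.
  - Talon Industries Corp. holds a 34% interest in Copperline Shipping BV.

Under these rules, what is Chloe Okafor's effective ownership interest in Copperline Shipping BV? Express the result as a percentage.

7.444476%

By sibling attribution (R1), Chloe Okafor is treated as also owning Elif Okafor's interest in Clearview Manufacturing Inc, giving 34% + 44% = 78%.
Chain via Ashford Realty LP → Ironwood Services GmbH → Slate Capital LLC (R2): 33% × 69% × 52% × 45% = 5.32818% of Copperline Shipping BV.
Chain via Clearview Manufacturing Inc. → Cobalt Mining NL → Talon Industries Corp. (R2): 78% × 14% × 57% × 34% = 2.116296% of Copperline Shipping BV.
Aggregating (R3): 5.32818% + 2.116296% = 7.444476%.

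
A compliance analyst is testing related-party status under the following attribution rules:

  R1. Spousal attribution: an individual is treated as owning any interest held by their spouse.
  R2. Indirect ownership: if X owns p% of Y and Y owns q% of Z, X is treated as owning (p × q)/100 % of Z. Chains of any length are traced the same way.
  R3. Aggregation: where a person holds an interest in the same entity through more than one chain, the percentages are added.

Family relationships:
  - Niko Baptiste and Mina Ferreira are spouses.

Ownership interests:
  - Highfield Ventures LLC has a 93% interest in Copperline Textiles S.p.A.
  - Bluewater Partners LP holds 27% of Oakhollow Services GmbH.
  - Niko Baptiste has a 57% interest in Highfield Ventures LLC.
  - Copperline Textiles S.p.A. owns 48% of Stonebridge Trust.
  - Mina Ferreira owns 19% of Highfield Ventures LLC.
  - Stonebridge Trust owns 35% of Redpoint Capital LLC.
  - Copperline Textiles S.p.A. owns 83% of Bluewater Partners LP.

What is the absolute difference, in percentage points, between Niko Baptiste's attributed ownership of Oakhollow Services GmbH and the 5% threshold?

By spousal attribution (R1), Niko Baptiste is treated as also owning Mina Ferreira's interest in Highfield Ventures LLC, giving 57% + 19% = 76%.
Chain via Highfield Ventures LLC → Copperline Textiles S.p.A. → Bluewater Partners LP (R2): 76% × 93% × 83% × 27% = 15.839388% of Oakhollow Services GmbH.
15.839388% exceeds the 5% threshold by 10.839388 percentage points.

10.839388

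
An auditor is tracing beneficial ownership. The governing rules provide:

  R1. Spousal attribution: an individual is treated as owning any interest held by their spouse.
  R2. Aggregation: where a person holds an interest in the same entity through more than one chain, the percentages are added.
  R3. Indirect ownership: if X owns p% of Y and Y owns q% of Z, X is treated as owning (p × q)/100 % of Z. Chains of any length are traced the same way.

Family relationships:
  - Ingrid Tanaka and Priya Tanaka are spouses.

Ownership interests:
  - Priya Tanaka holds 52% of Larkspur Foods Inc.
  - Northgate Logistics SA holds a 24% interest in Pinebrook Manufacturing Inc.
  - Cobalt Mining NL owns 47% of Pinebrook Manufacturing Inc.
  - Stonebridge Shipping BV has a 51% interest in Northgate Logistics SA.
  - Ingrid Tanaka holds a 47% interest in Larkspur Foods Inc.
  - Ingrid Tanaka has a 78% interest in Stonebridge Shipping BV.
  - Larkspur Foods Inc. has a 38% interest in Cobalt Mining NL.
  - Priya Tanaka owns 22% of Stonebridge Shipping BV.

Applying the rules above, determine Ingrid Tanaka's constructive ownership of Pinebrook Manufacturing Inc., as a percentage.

By spousal attribution (R1), Ingrid Tanaka is treated as also owning Priya Tanaka's interest in Larkspur Foods Inc, giving 47% + 52% = 99%.
By spousal attribution (R1), Ingrid Tanaka is treated as also owning Priya Tanaka's interest in Stonebridge Shipping BV, giving 78% + 22% = 100%.
Chain via Larkspur Foods Inc. → Cobalt Mining NL (R3): 99% × 38% × 47% = 17.6814% of Pinebrook Manufacturing Inc.
Chain via Stonebridge Shipping BV → Northgate Logistics SA (R3): 100% × 51% × 24% = 12.24% of Pinebrook Manufacturing Inc.
Aggregating (R2): 17.6814% + 12.24% = 29.9214%.

29.9214%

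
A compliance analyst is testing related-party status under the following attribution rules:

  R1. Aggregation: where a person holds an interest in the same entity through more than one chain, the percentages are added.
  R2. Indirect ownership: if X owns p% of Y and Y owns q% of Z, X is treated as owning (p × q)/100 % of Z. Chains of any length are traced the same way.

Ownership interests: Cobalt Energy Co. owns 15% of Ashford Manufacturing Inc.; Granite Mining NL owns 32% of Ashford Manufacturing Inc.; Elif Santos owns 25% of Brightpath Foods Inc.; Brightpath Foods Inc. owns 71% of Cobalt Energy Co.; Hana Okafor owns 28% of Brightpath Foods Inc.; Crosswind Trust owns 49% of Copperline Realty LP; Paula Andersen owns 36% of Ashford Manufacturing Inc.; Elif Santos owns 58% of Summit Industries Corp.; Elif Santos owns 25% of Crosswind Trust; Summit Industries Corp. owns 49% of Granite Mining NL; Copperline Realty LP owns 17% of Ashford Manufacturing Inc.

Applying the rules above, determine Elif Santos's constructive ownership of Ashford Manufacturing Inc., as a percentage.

13.8394%

Chain via Summit Industries Corp. → Granite Mining NL (R2): 58% × 49% × 32% = 9.0944% of Ashford Manufacturing Inc.
Chain via Brightpath Foods Inc. → Cobalt Energy Co. (R2): 25% × 71% × 15% = 2.6625% of Ashford Manufacturing Inc.
Chain via Crosswind Trust → Copperline Realty LP (R2): 25% × 49% × 17% = 2.0825% of Ashford Manufacturing Inc.
Aggregating (R1): 9.0944% + 2.6625% + 2.0825% = 13.8394%.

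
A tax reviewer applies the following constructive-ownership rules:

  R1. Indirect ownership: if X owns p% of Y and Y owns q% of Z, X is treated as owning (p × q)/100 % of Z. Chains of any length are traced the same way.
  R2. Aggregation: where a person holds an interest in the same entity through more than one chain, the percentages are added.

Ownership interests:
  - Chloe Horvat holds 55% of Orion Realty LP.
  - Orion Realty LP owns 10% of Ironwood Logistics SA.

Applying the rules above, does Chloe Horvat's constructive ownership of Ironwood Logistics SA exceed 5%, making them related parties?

Chain via Orion Realty LP (R1): 55% × 10% = 5.5% of Ironwood Logistics SA.
5.5% exceeds the 5% threshold, so Chloe is a related party to Ironwood Logistics SA.

Yes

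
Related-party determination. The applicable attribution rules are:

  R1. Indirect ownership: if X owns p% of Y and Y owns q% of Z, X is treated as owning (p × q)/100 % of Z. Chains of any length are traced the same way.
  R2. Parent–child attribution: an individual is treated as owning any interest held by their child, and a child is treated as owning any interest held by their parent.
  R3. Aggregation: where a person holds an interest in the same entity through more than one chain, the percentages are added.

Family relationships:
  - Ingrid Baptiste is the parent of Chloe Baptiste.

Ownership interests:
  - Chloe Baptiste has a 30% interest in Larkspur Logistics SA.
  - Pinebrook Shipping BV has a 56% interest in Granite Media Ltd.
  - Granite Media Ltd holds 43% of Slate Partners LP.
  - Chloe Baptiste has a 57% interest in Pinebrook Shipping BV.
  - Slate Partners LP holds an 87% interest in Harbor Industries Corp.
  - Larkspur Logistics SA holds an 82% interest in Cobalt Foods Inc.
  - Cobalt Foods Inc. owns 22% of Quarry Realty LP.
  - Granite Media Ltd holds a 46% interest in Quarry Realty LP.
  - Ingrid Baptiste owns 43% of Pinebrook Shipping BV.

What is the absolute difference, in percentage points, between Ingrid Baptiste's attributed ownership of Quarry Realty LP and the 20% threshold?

By parent–child attribution (R2), Ingrid Baptiste is treated as also owning Chloe Baptiste's interest in Pinebrook Shipping BV, giving 43% + 57% = 100%.
By parent–child attribution (R2), Ingrid Baptiste is treated as owning Chloe Baptiste's 30% interest in Larkspur Logistics SA.
Chain via Pinebrook Shipping BV → Granite Media Ltd (R1): 100% × 56% × 46% = 25.76% of Quarry Realty LP.
Chain via Larkspur Logistics SA → Cobalt Foods Inc. (R1): 30% × 82% × 22% = 5.412% of Quarry Realty LP.
Aggregating (R3): 25.76% + 5.412% = 31.172%.
31.172% exceeds the 20% threshold by 11.172 percentage points.

11.172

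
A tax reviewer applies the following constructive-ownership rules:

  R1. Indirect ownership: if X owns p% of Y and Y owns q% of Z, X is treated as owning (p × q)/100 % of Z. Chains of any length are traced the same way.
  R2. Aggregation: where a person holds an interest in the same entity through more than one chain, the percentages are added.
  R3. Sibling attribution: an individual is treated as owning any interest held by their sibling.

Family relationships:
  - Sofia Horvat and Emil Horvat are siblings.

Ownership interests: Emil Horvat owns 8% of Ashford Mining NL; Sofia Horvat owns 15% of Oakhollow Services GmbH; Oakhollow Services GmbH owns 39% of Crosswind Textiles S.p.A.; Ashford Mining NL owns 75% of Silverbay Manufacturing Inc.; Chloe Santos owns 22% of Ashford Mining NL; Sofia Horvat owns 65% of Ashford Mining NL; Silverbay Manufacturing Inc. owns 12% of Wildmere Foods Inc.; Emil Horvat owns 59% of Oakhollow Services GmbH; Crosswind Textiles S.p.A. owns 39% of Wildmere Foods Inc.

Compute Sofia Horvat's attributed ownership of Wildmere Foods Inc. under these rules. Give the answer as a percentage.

By sibling attribution (R3), Sofia Horvat is treated as also owning Emil Horvat's interest in Oakhollow Services GmbH, giving 15% + 59% = 74%.
By sibling attribution (R3), Sofia Horvat is treated as also owning Emil Horvat's interest in Ashford Mining NL, giving 65% + 8% = 73%.
Chain via Oakhollow Services GmbH → Crosswind Textiles S.p.A. (R1): 74% × 39% × 39% = 11.2554% of Wildmere Foods Inc.
Chain via Ashford Mining NL → Silverbay Manufacturing Inc. (R1): 73% × 75% × 12% = 6.57% of Wildmere Foods Inc.
Aggregating (R2): 11.2554% + 6.57% = 17.8254%.

17.8254%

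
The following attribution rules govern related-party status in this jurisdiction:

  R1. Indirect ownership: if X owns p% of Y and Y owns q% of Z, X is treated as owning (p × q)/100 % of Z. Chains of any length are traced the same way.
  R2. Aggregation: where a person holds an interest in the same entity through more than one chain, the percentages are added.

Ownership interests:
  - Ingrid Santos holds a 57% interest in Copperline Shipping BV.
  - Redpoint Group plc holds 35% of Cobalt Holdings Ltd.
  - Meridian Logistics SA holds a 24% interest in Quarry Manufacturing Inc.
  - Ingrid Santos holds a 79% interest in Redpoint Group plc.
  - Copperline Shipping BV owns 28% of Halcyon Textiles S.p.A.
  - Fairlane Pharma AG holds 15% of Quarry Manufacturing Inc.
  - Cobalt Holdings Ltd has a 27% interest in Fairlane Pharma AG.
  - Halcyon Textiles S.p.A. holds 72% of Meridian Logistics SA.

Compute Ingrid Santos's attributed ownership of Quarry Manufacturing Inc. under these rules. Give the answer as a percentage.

3.877713%

Chain via Copperline Shipping BV → Halcyon Textiles S.p.A. → Meridian Logistics SA (R1): 57% × 28% × 72% × 24% = 2.757888% of Quarry Manufacturing Inc.
Chain via Redpoint Group plc → Cobalt Holdings Ltd → Fairlane Pharma AG (R1): 79% × 35% × 27% × 15% = 1.119825% of Quarry Manufacturing Inc.
Aggregating (R2): 2.757888% + 1.119825% = 3.877713%.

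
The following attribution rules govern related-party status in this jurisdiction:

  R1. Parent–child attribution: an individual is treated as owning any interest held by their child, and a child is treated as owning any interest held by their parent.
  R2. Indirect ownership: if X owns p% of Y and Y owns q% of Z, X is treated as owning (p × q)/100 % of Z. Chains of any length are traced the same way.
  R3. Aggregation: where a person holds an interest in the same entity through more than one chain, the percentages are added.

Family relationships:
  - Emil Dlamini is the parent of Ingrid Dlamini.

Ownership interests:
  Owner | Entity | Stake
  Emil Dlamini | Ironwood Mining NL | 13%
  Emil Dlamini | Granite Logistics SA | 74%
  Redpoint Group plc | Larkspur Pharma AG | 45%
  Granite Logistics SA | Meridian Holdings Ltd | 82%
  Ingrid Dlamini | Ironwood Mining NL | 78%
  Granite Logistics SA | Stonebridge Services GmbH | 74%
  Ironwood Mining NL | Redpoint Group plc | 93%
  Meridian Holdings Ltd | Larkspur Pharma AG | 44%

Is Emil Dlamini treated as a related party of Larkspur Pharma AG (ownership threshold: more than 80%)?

By parent–child attribution (R1), Emil Dlamini is treated as also owning Ingrid Dlamini's interest in Ironwood Mining NL, giving 13% + 78% = 91%.
Chain via Granite Logistics SA → Meridian Holdings Ltd (R2): 74% × 82% × 44% = 26.6992% of Larkspur Pharma AG.
Chain via Ironwood Mining NL → Redpoint Group plc (R2): 91% × 93% × 45% = 38.0835% of Larkspur Pharma AG.
Aggregating (R3): 26.6992% + 38.0835% = 64.7827%.
64.7827% does not exceed the 80% threshold, so Emil is not a related party to Larkspur Pharma AG.

No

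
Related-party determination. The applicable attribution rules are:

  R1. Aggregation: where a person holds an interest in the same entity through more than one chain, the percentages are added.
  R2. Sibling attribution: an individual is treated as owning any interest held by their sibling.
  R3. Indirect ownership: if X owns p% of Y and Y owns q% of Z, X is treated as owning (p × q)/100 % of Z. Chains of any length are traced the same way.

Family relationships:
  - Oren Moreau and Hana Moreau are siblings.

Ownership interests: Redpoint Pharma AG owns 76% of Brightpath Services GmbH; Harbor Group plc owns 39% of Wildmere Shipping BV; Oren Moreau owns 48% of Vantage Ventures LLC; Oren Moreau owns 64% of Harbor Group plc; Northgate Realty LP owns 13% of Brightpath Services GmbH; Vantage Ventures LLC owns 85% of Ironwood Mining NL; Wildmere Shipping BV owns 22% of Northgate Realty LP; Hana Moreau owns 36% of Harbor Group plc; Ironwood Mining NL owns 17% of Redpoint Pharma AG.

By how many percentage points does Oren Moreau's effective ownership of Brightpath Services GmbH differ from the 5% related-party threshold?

By sibling attribution (R2), Oren Moreau is treated as also owning Hana Moreau's interest in Harbor Group plc, giving 64% + 36% = 100%.
Chain via Vantage Ventures LLC → Ironwood Mining NL → Redpoint Pharma AG (R3): 48% × 85% × 17% × 76% = 5.27136% of Brightpath Services GmbH.
Chain via Harbor Group plc → Wildmere Shipping BV → Northgate Realty LP (R3): 100% × 39% × 22% × 13% = 1.1154% of Brightpath Services GmbH.
Aggregating (R1): 5.27136% + 1.1154% = 6.38676%.
6.38676% exceeds the 5% threshold by 1.38676 percentage points.

1.38676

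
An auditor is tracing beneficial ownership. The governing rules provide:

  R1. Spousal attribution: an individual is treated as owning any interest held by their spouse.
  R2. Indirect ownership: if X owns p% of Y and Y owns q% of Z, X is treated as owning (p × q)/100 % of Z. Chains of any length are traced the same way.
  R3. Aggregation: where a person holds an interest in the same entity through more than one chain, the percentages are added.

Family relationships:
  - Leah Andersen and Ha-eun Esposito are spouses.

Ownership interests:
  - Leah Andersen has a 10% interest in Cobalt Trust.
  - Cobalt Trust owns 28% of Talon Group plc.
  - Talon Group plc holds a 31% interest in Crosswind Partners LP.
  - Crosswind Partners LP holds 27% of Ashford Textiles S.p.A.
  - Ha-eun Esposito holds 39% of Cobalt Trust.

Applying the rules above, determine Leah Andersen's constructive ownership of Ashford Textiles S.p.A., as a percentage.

By spousal attribution (R1), Leah Andersen is treated as also owning Ha-eun Esposito's interest in Cobalt Trust, giving 10% + 39% = 49%.
Chain via Cobalt Trust → Talon Group plc → Crosswind Partners LP (R2): 49% × 28% × 31% × 27% = 1.148364% of Ashford Textiles S.p.A.

1.148364%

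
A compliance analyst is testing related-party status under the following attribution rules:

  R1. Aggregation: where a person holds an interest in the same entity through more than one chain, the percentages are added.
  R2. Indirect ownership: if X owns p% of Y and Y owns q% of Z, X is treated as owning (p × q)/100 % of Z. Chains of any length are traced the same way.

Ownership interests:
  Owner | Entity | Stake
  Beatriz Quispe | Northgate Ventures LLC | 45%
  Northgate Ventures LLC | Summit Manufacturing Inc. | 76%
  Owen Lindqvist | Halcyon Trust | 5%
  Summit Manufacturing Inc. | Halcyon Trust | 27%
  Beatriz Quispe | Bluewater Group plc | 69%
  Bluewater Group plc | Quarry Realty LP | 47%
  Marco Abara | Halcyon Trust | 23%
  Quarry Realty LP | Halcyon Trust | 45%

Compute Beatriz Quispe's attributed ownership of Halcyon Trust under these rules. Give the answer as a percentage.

23.8275%

Chain via Bluewater Group plc → Quarry Realty LP (R2): 69% × 47% × 45% = 14.5935% of Halcyon Trust.
Chain via Northgate Ventures LLC → Summit Manufacturing Inc. (R2): 45% × 76% × 27% = 9.234% of Halcyon Trust.
Aggregating (R1): 14.5935% + 9.234% = 23.8275%.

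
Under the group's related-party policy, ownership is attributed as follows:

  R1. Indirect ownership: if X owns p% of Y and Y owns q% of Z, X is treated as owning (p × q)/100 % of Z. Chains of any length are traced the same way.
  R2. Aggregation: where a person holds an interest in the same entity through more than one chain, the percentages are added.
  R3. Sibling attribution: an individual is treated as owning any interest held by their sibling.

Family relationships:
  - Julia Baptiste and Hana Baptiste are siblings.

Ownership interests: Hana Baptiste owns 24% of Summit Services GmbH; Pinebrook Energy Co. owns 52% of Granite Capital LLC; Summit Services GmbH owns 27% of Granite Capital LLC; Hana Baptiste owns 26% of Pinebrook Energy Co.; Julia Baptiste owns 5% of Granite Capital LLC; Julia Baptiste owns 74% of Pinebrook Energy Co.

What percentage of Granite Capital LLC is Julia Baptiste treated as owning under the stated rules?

63.48%

By sibling attribution (R3), Julia Baptiste is treated as also owning Hana Baptiste's interest in Pinebrook Energy Co, giving 74% + 26% = 100%.
By sibling attribution (R3), Julia Baptiste is treated as owning Hana Baptiste's 24% interest in Summit Services GmbH.
Chain via Pinebrook Energy Co. (R1): 100% × 52% = 52% of Granite Capital LLC.
Direct interest in Granite Capital LLC: 5%.
Chain via Summit Services GmbH (R1): 24% × 27% = 6.48% of Granite Capital LLC.
Aggregating (R2): 52% + 5% + 6.48% = 63.48%.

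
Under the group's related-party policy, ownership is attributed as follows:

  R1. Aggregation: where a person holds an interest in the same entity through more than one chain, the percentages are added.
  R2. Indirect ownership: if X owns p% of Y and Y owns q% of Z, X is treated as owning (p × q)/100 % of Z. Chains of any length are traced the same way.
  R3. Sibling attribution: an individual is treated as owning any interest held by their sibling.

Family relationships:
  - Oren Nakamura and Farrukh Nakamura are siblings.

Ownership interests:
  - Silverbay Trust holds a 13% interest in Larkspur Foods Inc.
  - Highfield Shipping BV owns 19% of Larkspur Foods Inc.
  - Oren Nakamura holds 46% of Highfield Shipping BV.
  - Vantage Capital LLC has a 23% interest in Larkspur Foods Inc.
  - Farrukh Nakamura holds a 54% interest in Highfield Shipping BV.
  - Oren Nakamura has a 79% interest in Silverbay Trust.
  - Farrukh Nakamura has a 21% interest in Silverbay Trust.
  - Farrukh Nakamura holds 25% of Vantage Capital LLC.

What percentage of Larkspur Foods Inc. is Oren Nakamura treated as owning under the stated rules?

By sibling attribution (R3), Oren Nakamura is treated as also owning Farrukh Nakamura's interest in Highfield Shipping BV, giving 46% + 54% = 100%.
By sibling attribution (R3), Oren Nakamura is treated as also owning Farrukh Nakamura's interest in Silverbay Trust, giving 79% + 21% = 100%.
By sibling attribution (R3), Oren Nakamura is treated as owning Farrukh Nakamura's 25% interest in Vantage Capital LLC.
Chain via Highfield Shipping BV (R2): 100% × 19% = 19% of Larkspur Foods Inc.
Chain via Silverbay Trust (R2): 100% × 13% = 13% of Larkspur Foods Inc.
Chain via Vantage Capital LLC (R2): 25% × 23% = 5.75% of Larkspur Foods Inc.
Aggregating (R1): 19% + 13% + 5.75% = 37.75%.

37.75%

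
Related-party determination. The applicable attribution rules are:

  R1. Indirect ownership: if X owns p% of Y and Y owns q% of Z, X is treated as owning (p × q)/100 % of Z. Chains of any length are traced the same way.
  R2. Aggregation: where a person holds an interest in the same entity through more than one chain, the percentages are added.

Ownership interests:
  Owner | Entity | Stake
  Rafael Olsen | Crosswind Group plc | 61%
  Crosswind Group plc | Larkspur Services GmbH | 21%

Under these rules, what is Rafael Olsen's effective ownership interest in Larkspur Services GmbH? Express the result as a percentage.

Chain via Crosswind Group plc (R1): 61% × 21% = 12.81% of Larkspur Services GmbH.

12.81%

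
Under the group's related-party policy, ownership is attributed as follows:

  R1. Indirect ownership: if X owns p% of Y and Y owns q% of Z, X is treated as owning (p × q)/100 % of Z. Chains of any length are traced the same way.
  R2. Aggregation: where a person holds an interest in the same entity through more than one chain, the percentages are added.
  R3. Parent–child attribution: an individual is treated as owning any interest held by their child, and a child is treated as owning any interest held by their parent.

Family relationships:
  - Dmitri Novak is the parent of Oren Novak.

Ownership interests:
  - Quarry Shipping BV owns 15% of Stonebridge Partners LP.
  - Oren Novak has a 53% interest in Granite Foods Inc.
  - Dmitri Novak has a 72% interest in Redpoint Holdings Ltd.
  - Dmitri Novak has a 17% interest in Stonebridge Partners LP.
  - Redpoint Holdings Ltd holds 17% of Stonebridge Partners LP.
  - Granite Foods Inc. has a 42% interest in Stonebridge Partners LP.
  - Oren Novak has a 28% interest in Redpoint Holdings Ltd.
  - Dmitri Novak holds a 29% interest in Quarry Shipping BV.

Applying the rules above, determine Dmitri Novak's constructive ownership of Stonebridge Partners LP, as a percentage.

By parent–child attribution (R3), Dmitri Novak is treated as also owning Oren Novak's interest in Redpoint Holdings Ltd, giving 72% + 28% = 100%.
By parent–child attribution (R3), Dmitri Novak is treated as owning Oren Novak's 53% interest in Granite Foods Inc.
Chain via Redpoint Holdings Ltd (R1): 100% × 17% = 17% of Stonebridge Partners LP.
Chain via Quarry Shipping BV (R1): 29% × 15% = 4.35% of Stonebridge Partners LP.
Direct interest in Stonebridge Partners LP: 17%.
Chain via Granite Foods Inc. (R1): 53% × 42% = 22.26% of Stonebridge Partners LP.
Aggregating (R2): 17% + 4.35% + 17% + 22.26% = 60.61%.

60.61%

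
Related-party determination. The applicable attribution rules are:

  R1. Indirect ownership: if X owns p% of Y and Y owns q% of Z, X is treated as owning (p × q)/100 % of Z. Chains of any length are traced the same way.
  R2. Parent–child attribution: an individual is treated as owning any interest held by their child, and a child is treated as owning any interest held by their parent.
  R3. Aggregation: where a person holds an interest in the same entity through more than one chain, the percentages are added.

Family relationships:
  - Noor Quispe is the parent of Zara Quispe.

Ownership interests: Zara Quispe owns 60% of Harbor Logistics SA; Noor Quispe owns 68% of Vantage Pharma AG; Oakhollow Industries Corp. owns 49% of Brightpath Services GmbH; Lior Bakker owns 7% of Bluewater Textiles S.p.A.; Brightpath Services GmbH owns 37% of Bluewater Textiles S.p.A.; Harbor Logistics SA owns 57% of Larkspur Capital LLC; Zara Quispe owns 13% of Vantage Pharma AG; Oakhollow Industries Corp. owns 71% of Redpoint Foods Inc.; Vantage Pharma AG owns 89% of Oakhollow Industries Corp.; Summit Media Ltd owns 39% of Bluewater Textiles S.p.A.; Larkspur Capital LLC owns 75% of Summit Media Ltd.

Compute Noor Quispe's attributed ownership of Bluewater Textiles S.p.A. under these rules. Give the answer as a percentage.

23.073417%

By parent–child attribution (R2), Noor Quispe is treated as also owning Zara Quispe's interest in Vantage Pharma AG, giving 68% + 13% = 81%.
By parent–child attribution (R2), Noor Quispe is treated as owning Zara Quispe's 60% interest in Harbor Logistics SA.
Chain via Vantage Pharma AG → Oakhollow Industries Corp. → Brightpath Services GmbH (R1): 81% × 89% × 49% × 37% = 13.069917% of Bluewater Textiles S.p.A.
Chain via Harbor Logistics SA → Larkspur Capital LLC → Summit Media Ltd (R1): 60% × 57% × 75% × 39% = 10.0035% of Bluewater Textiles S.p.A.
Aggregating (R3): 13.069917% + 10.0035% = 23.073417%.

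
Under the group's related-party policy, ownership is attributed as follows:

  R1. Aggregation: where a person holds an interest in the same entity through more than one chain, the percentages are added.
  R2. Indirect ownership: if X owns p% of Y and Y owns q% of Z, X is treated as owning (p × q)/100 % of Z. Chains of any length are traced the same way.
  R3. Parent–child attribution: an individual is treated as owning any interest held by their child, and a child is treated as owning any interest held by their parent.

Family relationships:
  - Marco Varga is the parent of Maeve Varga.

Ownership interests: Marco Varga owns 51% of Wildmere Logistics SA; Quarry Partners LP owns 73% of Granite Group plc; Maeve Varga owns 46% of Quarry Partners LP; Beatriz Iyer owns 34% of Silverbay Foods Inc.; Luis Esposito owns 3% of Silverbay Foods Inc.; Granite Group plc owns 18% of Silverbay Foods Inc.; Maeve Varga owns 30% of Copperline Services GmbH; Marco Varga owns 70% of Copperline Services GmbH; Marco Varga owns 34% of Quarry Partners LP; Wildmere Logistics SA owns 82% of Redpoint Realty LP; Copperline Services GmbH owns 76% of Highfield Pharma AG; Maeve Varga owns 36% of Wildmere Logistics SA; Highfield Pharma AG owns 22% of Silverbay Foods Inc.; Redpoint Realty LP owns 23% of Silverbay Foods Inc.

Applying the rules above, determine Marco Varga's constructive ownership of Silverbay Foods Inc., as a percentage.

By parent–child attribution (R3), Marco Varga is treated as also owning Maeve Varga's interest in Quarry Partners LP, giving 34% + 46% = 80%.
By parent–child attribution (R3), Marco Varga is treated as also owning Maeve Varga's interest in Copperline Services GmbH, giving 70% + 30% = 100%.
By parent–child attribution (R3), Marco Varga is treated as also owning Maeve Varga's interest in Wildmere Logistics SA, giving 51% + 36% = 87%.
Chain via Quarry Partners LP → Granite Group plc (R2): 80% × 73% × 18% = 10.512% of Silverbay Foods Inc.
Chain via Copperline Services GmbH → Highfield Pharma AG (R2): 100% × 76% × 22% = 16.72% of Silverbay Foods Inc.
Chain via Wildmere Logistics SA → Redpoint Realty LP (R2): 87% × 82% × 23% = 16.4082% of Silverbay Foods Inc.
Aggregating (R1): 10.512% + 16.72% + 16.4082% = 43.6402%.

43.6402%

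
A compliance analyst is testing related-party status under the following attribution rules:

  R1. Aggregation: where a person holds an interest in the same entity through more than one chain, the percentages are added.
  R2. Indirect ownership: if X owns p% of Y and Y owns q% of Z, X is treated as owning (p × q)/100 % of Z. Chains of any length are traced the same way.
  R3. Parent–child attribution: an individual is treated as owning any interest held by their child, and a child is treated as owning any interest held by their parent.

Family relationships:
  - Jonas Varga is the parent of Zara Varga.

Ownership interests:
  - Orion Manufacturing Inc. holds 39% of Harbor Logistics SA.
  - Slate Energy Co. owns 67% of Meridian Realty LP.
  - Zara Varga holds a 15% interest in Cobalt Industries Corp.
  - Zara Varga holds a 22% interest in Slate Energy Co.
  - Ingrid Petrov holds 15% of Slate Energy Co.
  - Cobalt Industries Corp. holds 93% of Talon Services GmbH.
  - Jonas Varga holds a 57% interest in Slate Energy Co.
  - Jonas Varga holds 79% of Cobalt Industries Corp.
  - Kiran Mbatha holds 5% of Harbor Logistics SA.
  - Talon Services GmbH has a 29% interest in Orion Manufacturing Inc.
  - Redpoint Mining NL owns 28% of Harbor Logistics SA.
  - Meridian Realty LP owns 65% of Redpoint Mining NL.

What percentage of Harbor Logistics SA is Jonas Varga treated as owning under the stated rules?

By parent–child attribution (R3), Jonas Varga is treated as also owning Zara Varga's interest in Slate Energy Co, giving 57% + 22% = 79%.
By parent–child attribution (R3), Jonas Varga is treated as also owning Zara Varga's interest in Cobalt Industries Corp, giving 79% + 15% = 94%.
Chain via Slate Energy Co. → Meridian Realty LP → Redpoint Mining NL (R2): 79% × 67% × 65% × 28% = 9.63326% of Harbor Logistics SA.
Chain via Cobalt Industries Corp. → Talon Services GmbH → Orion Manufacturing Inc. (R2): 94% × 93% × 29% × 39% = 9.887202% of Harbor Logistics SA.
Aggregating (R1): 9.63326% + 9.887202% = 19.520462%.

19.520462%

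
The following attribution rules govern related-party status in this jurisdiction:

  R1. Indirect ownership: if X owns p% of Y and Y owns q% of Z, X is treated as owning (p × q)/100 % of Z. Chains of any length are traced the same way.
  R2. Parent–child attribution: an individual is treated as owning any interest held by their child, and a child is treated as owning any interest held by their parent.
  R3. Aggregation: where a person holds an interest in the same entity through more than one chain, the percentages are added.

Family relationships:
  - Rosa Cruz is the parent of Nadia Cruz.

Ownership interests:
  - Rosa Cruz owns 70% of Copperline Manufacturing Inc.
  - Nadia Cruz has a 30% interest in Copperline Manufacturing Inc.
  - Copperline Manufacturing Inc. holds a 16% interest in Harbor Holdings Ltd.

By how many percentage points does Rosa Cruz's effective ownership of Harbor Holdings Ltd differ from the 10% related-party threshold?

6

By parent–child attribution (R2), Rosa Cruz is treated as also owning Nadia Cruz's interest in Copperline Manufacturing Inc, giving 70% + 30% = 100%.
Chain via Copperline Manufacturing Inc. (R1): 100% × 16% = 16% of Harbor Holdings Ltd.
16% exceeds the 10% threshold by 6 percentage points.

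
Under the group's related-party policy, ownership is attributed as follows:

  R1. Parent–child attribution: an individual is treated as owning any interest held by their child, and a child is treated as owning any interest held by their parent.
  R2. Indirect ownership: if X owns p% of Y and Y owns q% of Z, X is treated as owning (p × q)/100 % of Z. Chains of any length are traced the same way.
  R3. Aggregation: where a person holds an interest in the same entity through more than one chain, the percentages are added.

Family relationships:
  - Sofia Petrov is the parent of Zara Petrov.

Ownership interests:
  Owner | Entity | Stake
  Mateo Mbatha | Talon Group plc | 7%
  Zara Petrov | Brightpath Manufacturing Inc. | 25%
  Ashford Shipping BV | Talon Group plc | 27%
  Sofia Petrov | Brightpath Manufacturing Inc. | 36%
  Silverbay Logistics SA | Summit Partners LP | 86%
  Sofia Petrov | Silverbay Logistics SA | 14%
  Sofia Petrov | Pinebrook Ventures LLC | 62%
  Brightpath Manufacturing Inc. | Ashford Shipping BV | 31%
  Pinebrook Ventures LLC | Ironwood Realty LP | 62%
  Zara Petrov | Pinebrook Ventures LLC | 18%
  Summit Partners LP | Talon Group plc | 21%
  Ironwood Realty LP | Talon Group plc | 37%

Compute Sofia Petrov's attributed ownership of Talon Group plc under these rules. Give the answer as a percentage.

25.9861%

By parent–child attribution (R1), Sofia Petrov is treated as also owning Zara Petrov's interest in Brightpath Manufacturing Inc, giving 36% + 25% = 61%.
By parent–child attribution (R1), Sofia Petrov is treated as also owning Zara Petrov's interest in Pinebrook Ventures LLC, giving 62% + 18% = 80%.
Chain via Brightpath Manufacturing Inc. → Ashford Shipping BV (R2): 61% × 31% × 27% = 5.1057% of Talon Group plc.
Chain via Pinebrook Ventures LLC → Ironwood Realty LP (R2): 80% × 62% × 37% = 18.352% of Talon Group plc.
Chain via Silverbay Logistics SA → Summit Partners LP (R2): 14% × 86% × 21% = 2.5284% of Talon Group plc.
Aggregating (R3): 5.1057% + 18.352% + 2.5284% = 25.9861%.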